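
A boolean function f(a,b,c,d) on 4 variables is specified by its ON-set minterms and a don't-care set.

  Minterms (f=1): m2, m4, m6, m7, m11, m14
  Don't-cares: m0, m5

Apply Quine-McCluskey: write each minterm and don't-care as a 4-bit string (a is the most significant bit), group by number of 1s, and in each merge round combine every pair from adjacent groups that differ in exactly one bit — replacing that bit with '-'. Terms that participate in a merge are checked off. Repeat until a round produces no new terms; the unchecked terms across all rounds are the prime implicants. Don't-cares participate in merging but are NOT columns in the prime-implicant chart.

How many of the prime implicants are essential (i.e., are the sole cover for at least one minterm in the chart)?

[col 0] 0000*, 0010*, 0100*, 0101*, 0110*, 0111*, 1011, 1110*
[col 1] -110, 0-00*, 0-10*, 00-0*, 01-0*, 01-1*, 010-*, 011-*
[col 2] 0--0, 01--
Prime implicants: -110, 0--0, 01--, 1011
PI chart (minterm → PIs covering it):
  2 | 0--0  (sole → essential)
  4 | 0--0,01--
  6 | -110,0--0,01--
  7 | 01--  (sole → essential)
  11 | 1011  (sole → essential)
  14 | -110  (sole → essential)
Essential prime implicants: -110, 0--0, 01--, 1011

4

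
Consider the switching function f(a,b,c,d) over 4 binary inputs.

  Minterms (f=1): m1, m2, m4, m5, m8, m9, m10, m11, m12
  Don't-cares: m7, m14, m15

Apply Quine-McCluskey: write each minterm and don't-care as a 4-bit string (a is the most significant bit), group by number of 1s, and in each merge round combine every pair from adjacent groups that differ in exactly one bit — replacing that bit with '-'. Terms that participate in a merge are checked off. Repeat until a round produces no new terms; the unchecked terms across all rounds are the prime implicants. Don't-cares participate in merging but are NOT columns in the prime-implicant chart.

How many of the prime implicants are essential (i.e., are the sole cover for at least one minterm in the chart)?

1

[col 0] 0001*, 0010*, 0100*, 0101*, 0111*, 1000*, 1001*, 1010*, 1011*, 1100*, 1110*, 1111*
[col 1] -001, -010, -100, -111, 0-01, 01-1, 010-, 1-00*, 1-10*, 1-11*, 10-0*, 10-1*, 100-*, 101-*, 11-0*, 111-*
[col 2] 1--0, 1-1-, 10--
Prime implicants: -001, -010, -100, -111, 0-01, 01-1, 010-, 1--0, 1-1-, 10--
PI chart (minterm → PIs covering it):
  1 | -001,0-01
  2 | -010  (sole → essential)
  4 | -100,010-
  5 | 0-01,01-1,010-
  8 | 1--0,10--
  9 | -001,10--
  10 | -010,1--0,1-1-,10--
  11 | 1-1-,10--
  12 | -100,1--0
Essential prime implicants: -010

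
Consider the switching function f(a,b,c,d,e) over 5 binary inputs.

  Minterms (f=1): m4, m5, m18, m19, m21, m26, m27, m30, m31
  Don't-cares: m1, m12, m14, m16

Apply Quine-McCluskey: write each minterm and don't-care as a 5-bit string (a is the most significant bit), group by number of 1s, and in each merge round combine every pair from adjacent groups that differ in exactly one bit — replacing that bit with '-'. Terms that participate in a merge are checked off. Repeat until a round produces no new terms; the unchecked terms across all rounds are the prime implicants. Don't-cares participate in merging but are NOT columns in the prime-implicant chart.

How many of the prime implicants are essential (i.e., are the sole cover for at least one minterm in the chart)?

size-2^0 implicants → 00001(✓)  00100(✓)  00101(✓)  01100(✓)  01110(✓)  10000(✓)  10010(✓)  10011(✓)  10101(✓)  11010(✓)  11011(✓)  11110(✓)  11111(✓)
size-2^1 implicants → -0101  -1110  0-100  00-01  0010-  011-0  1-010(✓)  1-011(✓)  100-0  1001-(✓)  11-10(✓)  11-11(✓)  1101-(✓)  1111-(✓)
size-2^2 implicants → 1-01-  11-1-
Unchecked terms (primes): -0101, -1110, 0-100, 00-01, 0010-, 011-0, 1-01-, 100-0, 11-1-
Minterm coverage:
  m4 ⊆ 0-100,0010-
  m5 ⊆ -0101,00-01,0010-
  m18 ⊆ 1-01-,100-0
  m19 ⊆ 1-01- [E]
  m21 ⊆ -0101 [E]
  m26 ⊆ 1-01-,11-1-
  m27 ⊆ 1-01-,11-1-
  m30 ⊆ -1110,11-1-
  m31 ⊆ 11-1- [E]
E = {-0101, 1-01-, 11-1-}

3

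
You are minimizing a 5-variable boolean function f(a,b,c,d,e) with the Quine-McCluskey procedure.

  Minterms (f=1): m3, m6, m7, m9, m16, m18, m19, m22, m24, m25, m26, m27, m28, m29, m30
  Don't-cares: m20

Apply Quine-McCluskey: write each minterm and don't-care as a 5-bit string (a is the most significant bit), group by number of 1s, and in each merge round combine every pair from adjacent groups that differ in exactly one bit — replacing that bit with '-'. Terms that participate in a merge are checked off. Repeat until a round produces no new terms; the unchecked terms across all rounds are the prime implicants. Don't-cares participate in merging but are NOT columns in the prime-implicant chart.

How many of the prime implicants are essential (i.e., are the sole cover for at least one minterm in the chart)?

[col 0] 00011*, 00110*, 00111*, 01001*, 10000*, 10010*, 10011*, 10100*, 10110*, 11000*, 11001*, 11010*, 11011*, 11100*, 11101*, 11110*
[col 1] -0011, -0110, -1001, 00-11, 0011-, 1-000*, 1-010*, 1-011*, 1-100*, 1-110*, 10-00*, 10-10*, 100-0*, 1001-*, 101-0*, 11-00*, 11-01*, 11-10*, 110-0*, 110-1*, 1100-*, 1101-*, 111-0*, 1110-*
[col 2] 1--00*, 1--10*, 1-0-0*, 1-01-, 1-1-0*, 10--0*, 11--0*, 11-0-, 110--
[col 3] 1---0
Prime implicants: -0011, -0110, -1001, 00-11, 0011-, 1---0, 1-01-, 11-0-, 110--
PI chart (minterm → PIs covering it):
  3 | -0011,00-11
  6 | -0110,0011-
  7 | 00-11,0011-
  9 | -1001  (sole → essential)
  16 | 1---0  (sole → essential)
  18 | 1---0,1-01-
  19 | -0011,1-01-
  22 | -0110,1---0
  24 | 1---0,11-0-,110--
  25 | -1001,11-0-,110--
  26 | 1---0,1-01-,110--
  27 | 1-01-,110--
  28 | 1---0,11-0-
  29 | 11-0-  (sole → essential)
  30 | 1---0  (sole → essential)
Essential prime implicants: -1001, 1---0, 11-0-

3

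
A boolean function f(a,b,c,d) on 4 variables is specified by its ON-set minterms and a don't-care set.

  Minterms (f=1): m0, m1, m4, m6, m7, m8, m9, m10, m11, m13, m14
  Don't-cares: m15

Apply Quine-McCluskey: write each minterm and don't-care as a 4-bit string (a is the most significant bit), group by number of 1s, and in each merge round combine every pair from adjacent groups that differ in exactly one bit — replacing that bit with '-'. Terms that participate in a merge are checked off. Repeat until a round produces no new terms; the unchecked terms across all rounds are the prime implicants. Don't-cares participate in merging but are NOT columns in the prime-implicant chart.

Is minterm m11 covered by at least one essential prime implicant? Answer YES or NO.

[col 0] 0000*, 0001*, 0100*, 0110*, 0111*, 1000*, 1001*, 1010*, 1011*, 1101*, 1110*, 1111*
[col 1] -000*, -001*, -110*, -111*, 0-00, 000-*, 01-0, 011-*, 1-01*, 1-10*, 1-11*, 10-0*, 10-1*, 100-*, 101-*, 11-1*, 111-*
[col 2] -00-, -11-, 1--1, 1-1-, 10--
Prime implicants: -00-, -11-, 0-00, 01-0, 1--1, 1-1-, 10--
PI chart (minterm → PIs covering it):
  0 | -00-,0-00
  1 | -00-  (sole → essential)
  4 | 0-00,01-0
  6 | -11-,01-0
  7 | -11-  (sole → essential)
  8 | -00-,10--
  9 | -00-,1--1,10--
  10 | 1-1-,10--
  11 | 1--1,1-1-,10--
  13 | 1--1  (sole → essential)
  14 | -11-,1-1-
Essential prime implicants: -00-, -11-, 1--1

YES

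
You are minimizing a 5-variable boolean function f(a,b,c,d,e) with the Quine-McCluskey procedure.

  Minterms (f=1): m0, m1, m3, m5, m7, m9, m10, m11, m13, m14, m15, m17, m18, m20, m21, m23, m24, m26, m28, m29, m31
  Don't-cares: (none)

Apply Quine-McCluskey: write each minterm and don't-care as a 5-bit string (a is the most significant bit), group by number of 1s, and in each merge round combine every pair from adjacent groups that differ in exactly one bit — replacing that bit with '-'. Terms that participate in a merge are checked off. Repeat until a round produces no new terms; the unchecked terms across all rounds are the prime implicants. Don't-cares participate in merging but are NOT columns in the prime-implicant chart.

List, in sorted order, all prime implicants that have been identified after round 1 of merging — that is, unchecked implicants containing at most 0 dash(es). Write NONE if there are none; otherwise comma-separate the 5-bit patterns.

size-2^0 implicants → 00000(✓)  00001(✓)  00011(✓)  00101(✓)  00111(✓)  01001(✓)  01010(✓)  01011(✓)  01101(✓)  01110(✓)  01111(✓)  10001(✓)  10010(✓)  10100(✓)  10101(✓)  10111(✓)  11000(✓)  11010(✓)  11100(✓)  11101(✓)  11111(✓)
size-2^1 implicants → -0001(✓)  -0101(✓)  -0111(✓)  -1010  -1101(✓)  -1111(✓)  0-001(✓)  0-011(✓)  0-101(✓)  0-111(✓)  00-01(✓)  00-11(✓)  000-1(✓)  0000-  001-1(✓)  01-01(✓)  01-10(✓)  01-11(✓)  010-1(✓)  0101-(✓)  011-1(✓)  0111-(✓)  1-010  1-100(✓)  1-101(✓)  1-111(✓)  10-01(✓)  101-1(✓)  1010-(✓)  11-00  110-0  111-1(✓)  1110-(✓)
size-2^2 implicants → --101(✓)  --111(✓)  -0-01  -01-1(✓)  -11-1(✓)  0--01(✓)  0--11(✓)  0-0-1(✓)  0-1-1(✓)  00--1(✓)  01--1(✓)  01-1-  1-1-1(✓)  1-10-
size-2^3 implicants → --1-1  0---1
Unchecked terms (primes): --1-1, -0-01, -1010, 0---1, 0000-, 01-1-, 1-010, 1-10-, 11-00, 110-0

NONE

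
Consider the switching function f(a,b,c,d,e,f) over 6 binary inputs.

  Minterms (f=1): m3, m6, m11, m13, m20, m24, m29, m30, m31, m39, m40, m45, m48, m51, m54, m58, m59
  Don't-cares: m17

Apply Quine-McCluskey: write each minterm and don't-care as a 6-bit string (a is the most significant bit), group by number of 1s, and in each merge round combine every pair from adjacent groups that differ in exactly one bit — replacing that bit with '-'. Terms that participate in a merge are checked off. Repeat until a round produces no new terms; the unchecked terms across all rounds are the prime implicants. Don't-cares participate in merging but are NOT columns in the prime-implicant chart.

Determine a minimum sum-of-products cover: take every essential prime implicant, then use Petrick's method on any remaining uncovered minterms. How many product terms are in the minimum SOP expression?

size-2^0 implicants → 000011(✓)  000110  001011(✓)  001101(✓)  010001  010100  011000  011101(✓)  011110(✓)  011111(✓)  100111  101000  101101(✓)  110000  110011(✓)  110110  111010(✓)  111011(✓)
size-2^1 implicants → -01101  0-1101  00-011  0111-1  01111-  11-011  11101-
Unchecked terms (primes): -01101, 0-1101, 00-011, 000110, 010001, 010100, 011000, 0111-1, 01111-, 100111, 101000, 11-011, 110000, 110110, 11101-
Minterm coverage:
  m3 ⊆ 00-011 [E]
  m6 ⊆ 000110 [E]
  m11 ⊆ 00-011 [E]
  m13 ⊆ -01101,0-1101
  m20 ⊆ 010100 [E]
  m24 ⊆ 011000 [E]
  m29 ⊆ 0-1101,0111-1
  m30 ⊆ 01111- [E]
  m31 ⊆ 0111-1,01111-
  m39 ⊆ 100111 [E]
  m40 ⊆ 101000 [E]
  m45 ⊆ -01101 [E]
  m48 ⊆ 110000 [E]
  m51 ⊆ 11-011 [E]
  m54 ⊆ 110110 [E]
  m58 ⊆ 11101- [E]
  m59 ⊆ 11-011,11101-
E = {-01101, 00-011, 000110, 010100, 011000, 01111-, 100111, 101000, 11-011, 110000, 110110, 11101-}
Petrick residual → 0-1101
Cover = b'cde'f + a'cde'f + a'b'd'ef + a'b'c'def' + a'bc'de'f' + a'bcd'e'f' + a'bcde + ab'c'def + ab'cd'e'f' + abd'ef + abc'd'e'f' + abc'def' + abcd'e  |cover|=13

13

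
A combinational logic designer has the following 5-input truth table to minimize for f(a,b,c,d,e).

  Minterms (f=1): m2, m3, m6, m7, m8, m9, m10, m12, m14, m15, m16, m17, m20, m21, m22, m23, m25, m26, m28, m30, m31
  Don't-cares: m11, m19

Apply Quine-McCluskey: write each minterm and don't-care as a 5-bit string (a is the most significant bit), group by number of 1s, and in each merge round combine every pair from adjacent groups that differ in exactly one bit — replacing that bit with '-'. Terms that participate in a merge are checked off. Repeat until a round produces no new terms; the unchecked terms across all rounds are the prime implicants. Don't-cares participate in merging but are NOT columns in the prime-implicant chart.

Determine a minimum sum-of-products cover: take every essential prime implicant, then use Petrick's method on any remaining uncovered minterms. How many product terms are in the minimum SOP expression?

Round 0: 00010✓ 00011✓ 00110✓ 00111✓ 01000✓ 01001✓ 01010✓ 01011✓ 01100✓ 01110✓ 01111✓ 10000✓ 10001✓ 10011✓ 10100✓ 10101✓ 10110✓ 10111✓ 11001✓ 11010✓ 11100✓ 11110✓ 11111✓
Round 1: -0011✓ -0110✓ -0111✓ -1001 -1010✓ -1100✓ -1110✓ -1111✓ 0-010✓ 0-011✓ 0-110✓ 0-111✓ 00-10✓ 00-11✓ 0001-✓ 0011-✓ 01-00✓ 01-10✓ 01-11✓ 010-0✓ 010-1✓ 0100-✓ 0101-✓ 011-0✓ 0111-✓ 1-001 1-100✓ 1-110✓ 1-111✓ 10-00✓ 10-01✓ 10-11✓ 100-1✓ 1000-✓ 101-0✓ 101-1✓ 1010-✓ 1011-✓ 11-10✓ 111-0✓ 1111-✓
Round 2: --110✓ --111✓ -0-11 -011-✓ -1-10 -11-0 -111-✓ 0--10✓ 0--11✓ 0-01-✓ 0-11-✓ 00-1-✓ 01--0 01-1-✓ 010-- 1-1-0 1-11-✓ 10--1 10-0- 101--
Round 3: --11- 0--1-
PIs = {--11-, -0-11, -1-10, -1001, -11-0, 0--1-, 01--0, 010--, 1-001, 1-1-0, 10--1, 10-0-, 101--}
Coverage chart:
  m2: 0--1- ←essential
  m3: -0-11,0--1-
  m6: --11-,0--1-
  m7: --11-,-0-11,0--1-
  m8: 01--0,010--
  m9: -1001,010--
  m10: -1-10,0--1-,01--0,010--
  m12: -11-0,01--0
  m14: --11-,-1-10,-11-0,0--1-,01--0
  m15: --11-,0--1-
  m16: 10-0- ←essential
  m17: 1-001,10--1,10-0-
  m20: 1-1-0,10-0-,101--
  m21: 10--1,10-0-,101--
  m22: --11-,1-1-0,101--
  m23: --11-,-0-11,10--1,101--
  m25: -1001,1-001
  m26: -1-10 ←essential
  m28: -11-0,1-1-0
  m30: --11-,-1-10,-11-0,1-1-0
  m31: --11- ←essential
Essential: --11-, -1-10, 0--1-, 10-0-
Petrick residual → -1001, -11-0, 01--0
Min cover (7 terms): cd + bde' + bc'd'e + bce' + a'd + a'be' + ab'd'

7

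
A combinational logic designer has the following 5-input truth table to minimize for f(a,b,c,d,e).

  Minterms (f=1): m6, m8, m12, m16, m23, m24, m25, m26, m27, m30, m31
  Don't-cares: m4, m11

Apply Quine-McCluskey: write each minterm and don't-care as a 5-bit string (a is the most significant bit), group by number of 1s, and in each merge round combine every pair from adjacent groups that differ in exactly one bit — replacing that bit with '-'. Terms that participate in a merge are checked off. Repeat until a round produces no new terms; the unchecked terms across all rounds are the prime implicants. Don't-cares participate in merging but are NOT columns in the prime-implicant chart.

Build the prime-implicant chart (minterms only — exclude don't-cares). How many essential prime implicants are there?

5

Round 0: 00100✓ 00110✓ 01000✓ 01011✓ 01100✓ 10000✓ 10111✓ 11000✓ 11001✓ 11010✓ 11011✓ 11110✓ 11111✓
Round 1: -1000 -1011 0-100 001-0 01-00 1-000 1-111 11-10✓ 11-11✓ 110-0✓ 110-1✓ 1100-✓ 1101-✓ 1111-✓
Round 2: 11-1- 110--
PIs = {-1000, -1011, 0-100, 001-0, 01-00, 1-000, 1-111, 11-1-, 110--}
Coverage chart:
  m6: 001-0 ←essential
  m8: -1000,01-00
  m12: 0-100,01-00
  m16: 1-000 ←essential
  m23: 1-111 ←essential
  m24: -1000,1-000,110--
  m25: 110-- ←essential
  m26: 11-1-,110--
  m27: -1011,11-1-,110--
  m30: 11-1- ←essential
  m31: 1-111,11-1-
Essential: 001-0, 1-000, 1-111, 11-1-, 110--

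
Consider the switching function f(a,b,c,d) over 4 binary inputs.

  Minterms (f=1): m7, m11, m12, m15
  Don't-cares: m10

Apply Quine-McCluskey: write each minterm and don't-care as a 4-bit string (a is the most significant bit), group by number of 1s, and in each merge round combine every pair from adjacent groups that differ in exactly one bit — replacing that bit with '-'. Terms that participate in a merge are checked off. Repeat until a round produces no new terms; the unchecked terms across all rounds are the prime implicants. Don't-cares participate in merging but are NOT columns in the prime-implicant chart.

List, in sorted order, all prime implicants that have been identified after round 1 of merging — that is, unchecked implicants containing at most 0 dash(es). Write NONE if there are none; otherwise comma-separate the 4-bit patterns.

size-2^0 implicants → 0111(✓)  1010(✓)  1011(✓)  1100  1111(✓)
size-2^1 implicants → -111  1-11  101-
Unchecked terms (primes): -111, 1-11, 101-, 1100

1100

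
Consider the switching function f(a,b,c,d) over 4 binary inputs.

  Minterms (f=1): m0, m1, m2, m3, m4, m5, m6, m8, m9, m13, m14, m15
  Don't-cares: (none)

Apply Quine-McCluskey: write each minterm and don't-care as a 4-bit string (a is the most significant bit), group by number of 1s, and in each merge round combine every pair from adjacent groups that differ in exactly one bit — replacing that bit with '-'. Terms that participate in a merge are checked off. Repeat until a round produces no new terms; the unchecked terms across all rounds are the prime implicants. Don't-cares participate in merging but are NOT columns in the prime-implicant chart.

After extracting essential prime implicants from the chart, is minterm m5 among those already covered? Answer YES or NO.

NO

Round 0: 0000✓ 0001✓ 0010✓ 0011✓ 0100✓ 0101✓ 0110✓ 1000✓ 1001✓ 1101✓ 1110✓ 1111✓
Round 1: -000✓ -001✓ -101✓ -110 0-00✓ 0-01✓ 0-10✓ 00-0✓ 00-1✓ 000-✓ 001-✓ 01-0✓ 010-✓ 1-01✓ 100-✓ 11-1 111-
Round 2: --01 -00- 0--0 0-0- 00--
PIs = {--01, -00-, -110, 0--0, 0-0-, 00--, 11-1, 111-}
Coverage chart:
  m0: -00-,0--0,0-0-,00--
  m1: --01,-00-,0-0-,00--
  m2: 0--0,00--
  m3: 00-- ←essential
  m4: 0--0,0-0-
  m5: --01,0-0-
  m6: -110,0--0
  m8: -00- ←essential
  m9: --01,-00-
  m13: --01,11-1
  m14: -110,111-
  m15: 11-1,111-
Essential: -00-, 00--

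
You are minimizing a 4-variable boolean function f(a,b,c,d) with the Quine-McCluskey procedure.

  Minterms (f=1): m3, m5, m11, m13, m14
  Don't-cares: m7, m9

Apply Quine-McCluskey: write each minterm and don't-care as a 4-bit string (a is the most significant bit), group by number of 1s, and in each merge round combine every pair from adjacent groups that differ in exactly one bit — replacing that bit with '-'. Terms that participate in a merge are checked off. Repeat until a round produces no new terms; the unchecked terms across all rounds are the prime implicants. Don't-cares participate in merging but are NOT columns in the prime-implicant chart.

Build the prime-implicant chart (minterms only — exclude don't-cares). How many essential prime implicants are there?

[col 0] 0011*, 0101*, 0111*, 1001*, 1011*, 1101*, 1110
[col 1] -011, -101, 0-11, 01-1, 1-01, 10-1
Prime implicants: -011, -101, 0-11, 01-1, 1-01, 10-1, 1110
PI chart (minterm → PIs covering it):
  3 | -011,0-11
  5 | -101,01-1
  11 | -011,10-1
  13 | -101,1-01
  14 | 1110  (sole → essential)
Essential prime implicants: 1110

1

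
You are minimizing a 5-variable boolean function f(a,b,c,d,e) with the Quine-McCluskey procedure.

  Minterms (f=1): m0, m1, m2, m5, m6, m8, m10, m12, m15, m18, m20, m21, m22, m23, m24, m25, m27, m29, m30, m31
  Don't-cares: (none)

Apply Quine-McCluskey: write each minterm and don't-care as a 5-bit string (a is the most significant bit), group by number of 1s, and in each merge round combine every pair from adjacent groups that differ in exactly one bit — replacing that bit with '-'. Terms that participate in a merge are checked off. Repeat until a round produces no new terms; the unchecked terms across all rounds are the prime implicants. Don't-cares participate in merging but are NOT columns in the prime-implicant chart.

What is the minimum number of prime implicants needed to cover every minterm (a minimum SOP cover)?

9

[col 0] 00000*, 00001*, 00010*, 00101*, 00110*, 01000*, 01010*, 01100*, 01111*, 10010*, 10100*, 10101*, 10110*, 10111*, 11000*, 11001*, 11011*, 11101*, 11110*, 11111*
[col 1] -0010*, -0101, -0110*, -1000, -1111, 0-000*, 0-010*, 00-01, 00-10*, 000-0*, 0000-, 01-00, 010-0*, 1-101*, 1-110*, 1-111*, 10-10*, 101-0*, 101-1*, 1010-*, 1011-*, 11-01*, 11-11*, 110-1*, 1100-, 111-1*, 1111-*
[col 2] -0-10, 0-0-0, 1-1-1, 1-11-, 101--, 11--1
Prime implicants: -0-10, -0101, -1000, -1111, 0-0-0, 00-01, 0000-, 01-00, 1-1-1, 1-11-, 101--, 11--1, 1100-
PI chart (minterm → PIs covering it):
  0 | 0-0-0,0000-
  1 | 00-01,0000-
  2 | -0-10,0-0-0
  5 | -0101,00-01
  6 | -0-10  (sole → essential)
  8 | -1000,0-0-0,01-00
  10 | 0-0-0  (sole → essential)
  12 | 01-00  (sole → essential)
  15 | -1111  (sole → essential)
  18 | -0-10  (sole → essential)
  20 | 101--  (sole → essential)
  21 | -0101,1-1-1,101--
  22 | -0-10,1-11-,101--
  23 | 1-1-1,1-11-,101--
  24 | -1000,1100-
  25 | 11--1,1100-
  27 | 11--1  (sole → essential)
  29 | 1-1-1,11--1
  30 | 1-11-  (sole → essential)
  31 | -1111,1-1-1,1-11-,11--1
Essential prime implicants: -0-10, -1111, 0-0-0, 01-00, 1-11-, 101--, 11--1
Petrick residual → -1000, 00-01
Minimum SOP uses 9 PIs: b'de' + bc'd'e' + bcde + a'c'e' + a'b'd'e + a'bd'e' + acd + ab'c + abe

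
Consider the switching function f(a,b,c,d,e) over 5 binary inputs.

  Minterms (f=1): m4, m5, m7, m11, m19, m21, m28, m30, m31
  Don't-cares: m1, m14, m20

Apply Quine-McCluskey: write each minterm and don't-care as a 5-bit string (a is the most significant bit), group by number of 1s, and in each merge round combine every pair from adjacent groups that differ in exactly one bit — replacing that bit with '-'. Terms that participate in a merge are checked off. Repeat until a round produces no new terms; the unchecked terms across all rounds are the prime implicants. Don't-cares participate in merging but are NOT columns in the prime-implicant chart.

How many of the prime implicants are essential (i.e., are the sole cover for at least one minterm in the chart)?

5

size-2^0 implicants → 00001(✓)  00100(✓)  00101(✓)  00111(✓)  01011  01110(✓)  10011  10100(✓)  10101(✓)  11100(✓)  11110(✓)  11111(✓)
size-2^1 implicants → -0100(✓)  -0101(✓)  -1110  00-01  001-1  0010-(✓)  1-100  1010-(✓)  111-0  1111-
size-2^2 implicants → -010-
Unchecked terms (primes): -010-, -1110, 00-01, 001-1, 01011, 1-100, 10011, 111-0, 1111-
Minterm coverage:
  m4 ⊆ -010- [E]
  m5 ⊆ -010-,00-01,001-1
  m7 ⊆ 001-1 [E]
  m11 ⊆ 01011 [E]
  m19 ⊆ 10011 [E]
  m21 ⊆ -010- [E]
  m28 ⊆ 1-100,111-0
  m30 ⊆ -1110,111-0,1111-
  m31 ⊆ 1111- [E]
E = {-010-, 001-1, 01011, 10011, 1111-}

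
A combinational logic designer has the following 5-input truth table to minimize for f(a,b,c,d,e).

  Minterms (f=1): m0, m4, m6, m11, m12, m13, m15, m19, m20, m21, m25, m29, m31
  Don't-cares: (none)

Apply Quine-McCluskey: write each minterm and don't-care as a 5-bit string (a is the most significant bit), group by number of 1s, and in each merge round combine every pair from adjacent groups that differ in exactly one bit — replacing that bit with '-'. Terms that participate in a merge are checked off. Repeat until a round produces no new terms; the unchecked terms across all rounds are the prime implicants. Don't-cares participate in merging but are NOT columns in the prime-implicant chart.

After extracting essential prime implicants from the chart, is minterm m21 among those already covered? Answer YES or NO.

Round 0: 00000✓ 00100✓ 00110✓ 01011✓ 01100✓ 01101✓ 01111✓ 10011 10100✓ 10101✓ 11001✓ 11101✓ 11111✓
Round 1: -0100 -1101✓ -1111✓ 0-100 00-00 001-0 01-11 011-1✓ 0110- 1-101 1010- 11-01 111-1✓
Round 2: -11-1
PIs = {-0100, -11-1, 0-100, 00-00, 001-0, 01-11, 0110-, 1-101, 10011, 1010-, 11-01}
Coverage chart:
  m0: 00-00 ←essential
  m4: -0100,0-100,00-00,001-0
  m6: 001-0 ←essential
  m11: 01-11 ←essential
  m12: 0-100,0110-
  m13: -11-1,0110-
  m15: -11-1,01-11
  m19: 10011 ←essential
  m20: -0100,1010-
  m21: 1-101,1010-
  m25: 11-01 ←essential
  m29: -11-1,1-101,11-01
  m31: -11-1 ←essential
Essential: -11-1, 00-00, 001-0, 01-11, 10011, 11-01

NO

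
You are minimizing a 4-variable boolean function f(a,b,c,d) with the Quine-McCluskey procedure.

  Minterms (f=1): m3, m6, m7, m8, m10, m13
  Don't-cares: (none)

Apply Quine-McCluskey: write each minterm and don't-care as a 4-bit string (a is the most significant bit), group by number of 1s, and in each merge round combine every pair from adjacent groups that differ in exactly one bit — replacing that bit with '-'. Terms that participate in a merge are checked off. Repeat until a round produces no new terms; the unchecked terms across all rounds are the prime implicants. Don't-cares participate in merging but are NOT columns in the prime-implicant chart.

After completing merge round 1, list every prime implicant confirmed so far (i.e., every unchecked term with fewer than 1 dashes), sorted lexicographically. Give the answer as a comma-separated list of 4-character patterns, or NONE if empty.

size-2^0 implicants → 0011(✓)  0110(✓)  0111(✓)  1000(✓)  1010(✓)  1101
size-2^1 implicants → 0-11  011-  10-0
Unchecked terms (primes): 0-11, 011-, 10-0, 1101

1101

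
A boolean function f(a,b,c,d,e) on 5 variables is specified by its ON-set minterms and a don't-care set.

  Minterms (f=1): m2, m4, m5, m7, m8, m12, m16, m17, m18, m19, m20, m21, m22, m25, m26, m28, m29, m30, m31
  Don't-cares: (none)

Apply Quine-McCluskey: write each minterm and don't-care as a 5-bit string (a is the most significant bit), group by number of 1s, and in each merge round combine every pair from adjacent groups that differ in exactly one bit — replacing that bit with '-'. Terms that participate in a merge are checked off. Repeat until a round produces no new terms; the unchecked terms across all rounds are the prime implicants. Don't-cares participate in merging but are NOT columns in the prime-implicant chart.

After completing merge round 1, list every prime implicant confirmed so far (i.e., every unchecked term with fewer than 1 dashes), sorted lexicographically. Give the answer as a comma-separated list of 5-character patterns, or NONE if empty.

NONE

size-2^0 implicants → 00010(✓)  00100(✓)  00101(✓)  00111(✓)  01000(✓)  01100(✓)  10000(✓)  10001(✓)  10010(✓)  10011(✓)  10100(✓)  10101(✓)  10110(✓)  11001(✓)  11010(✓)  11100(✓)  11101(✓)  11110(✓)  11111(✓)
size-2^1 implicants → -0010  -0100(✓)  -0101(✓)  -1100(✓)  0-100(✓)  001-1  0010-(✓)  01-00  1-001(✓)  1-010(✓)  1-100(✓)  1-101(✓)  1-110(✓)  10-00(✓)  10-01(✓)  10-10(✓)  100-0(✓)  100-1(✓)  1000-(✓)  1001-(✓)  101-0(✓)  1010-(✓)  11-01(✓)  11-10(✓)  111-0(✓)  111-1(✓)  1110-(✓)  1111-(✓)
size-2^2 implicants → --100  -010-  1--01  1--10  1-1-0  1-10-  10--0  10-0-  100--  111--
Unchecked terms (primes): --100, -0010, -010-, 001-1, 01-00, 1--01, 1--10, 1-1-0, 1-10-, 10--0, 10-0-, 100--, 111--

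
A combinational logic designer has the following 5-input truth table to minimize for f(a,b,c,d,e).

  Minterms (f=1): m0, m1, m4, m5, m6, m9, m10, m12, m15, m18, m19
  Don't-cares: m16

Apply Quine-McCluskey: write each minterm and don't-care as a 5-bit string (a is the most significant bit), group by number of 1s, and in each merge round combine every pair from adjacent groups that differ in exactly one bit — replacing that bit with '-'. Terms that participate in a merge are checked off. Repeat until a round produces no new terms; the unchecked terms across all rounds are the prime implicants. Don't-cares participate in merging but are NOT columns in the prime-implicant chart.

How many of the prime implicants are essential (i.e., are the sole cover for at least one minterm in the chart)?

Round 0: 00000✓ 00001✓ 00100✓ 00101✓ 00110✓ 01001✓ 01010 01100✓ 01111 10000✓ 10010✓ 10011✓
Round 1: -0000 0-001 0-100 00-00✓ 00-01✓ 0000-✓ 001-0 0010-✓ 100-0 1001-
Round 2: 00-0-
PIs = {-0000, 0-001, 0-100, 00-0-, 001-0, 01010, 01111, 100-0, 1001-}
Coverage chart:
  m0: -0000,00-0-
  m1: 0-001,00-0-
  m4: 0-100,00-0-,001-0
  m5: 00-0- ←essential
  m6: 001-0 ←essential
  m9: 0-001 ←essential
  m10: 01010 ←essential
  m12: 0-100 ←essential
  m15: 01111 ←essential
  m18: 100-0,1001-
  m19: 1001- ←essential
Essential: 0-001, 0-100, 00-0-, 001-0, 01010, 01111, 1001-

7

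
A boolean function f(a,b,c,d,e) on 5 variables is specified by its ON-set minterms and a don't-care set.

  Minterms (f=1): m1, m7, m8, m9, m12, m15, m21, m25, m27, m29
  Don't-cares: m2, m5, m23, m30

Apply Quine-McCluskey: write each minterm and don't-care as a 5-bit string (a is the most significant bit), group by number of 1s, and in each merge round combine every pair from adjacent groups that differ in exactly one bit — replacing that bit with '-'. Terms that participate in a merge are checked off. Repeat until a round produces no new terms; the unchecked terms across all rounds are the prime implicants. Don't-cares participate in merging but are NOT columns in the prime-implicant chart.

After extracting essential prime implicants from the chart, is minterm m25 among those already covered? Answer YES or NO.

YES

[col 0] 00001*, 00010, 00101*, 00111*, 01000*, 01001*, 01100*, 01111*, 10101*, 10111*, 11001*, 11011*, 11101*, 11110
[col 1] -0101*, -0111*, -1001, 0-001, 0-111, 00-01, 001-1*, 01-00, 0100-, 1-101, 101-1*, 11-01, 110-1
[col 2] -01-1
Prime implicants: -01-1, -1001, 0-001, 0-111, 00-01, 00010, 01-00, 0100-, 1-101, 11-01, 110-1, 11110
PI chart (minterm → PIs covering it):
  1 | 0-001,00-01
  7 | -01-1,0-111
  8 | 01-00,0100-
  9 | -1001,0-001,0100-
  12 | 01-00  (sole → essential)
  15 | 0-111  (sole → essential)
  21 | -01-1,1-101
  25 | -1001,11-01,110-1
  27 | 110-1  (sole → essential)
  29 | 1-101,11-01
Essential prime implicants: 0-111, 01-00, 110-1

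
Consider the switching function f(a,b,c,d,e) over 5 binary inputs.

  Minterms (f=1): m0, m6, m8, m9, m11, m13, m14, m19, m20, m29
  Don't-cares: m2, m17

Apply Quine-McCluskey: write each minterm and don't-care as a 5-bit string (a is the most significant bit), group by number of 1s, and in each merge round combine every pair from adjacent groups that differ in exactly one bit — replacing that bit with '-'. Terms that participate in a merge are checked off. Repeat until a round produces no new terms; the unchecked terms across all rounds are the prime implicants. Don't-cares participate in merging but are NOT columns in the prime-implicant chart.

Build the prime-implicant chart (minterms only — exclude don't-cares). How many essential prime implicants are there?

[col 0] 00000*, 00010*, 00110*, 01000*, 01001*, 01011*, 01101*, 01110*, 10001*, 10011*, 10100, 11101*
[col 1] -1101, 0-000, 0-110, 00-10, 000-0, 01-01, 010-1, 0100-, 100-1
Prime implicants: -1101, 0-000, 0-110, 00-10, 000-0, 01-01, 010-1, 0100-, 100-1, 10100
PI chart (minterm → PIs covering it):
  0 | 0-000,000-0
  6 | 0-110,00-10
  8 | 0-000,0100-
  9 | 01-01,010-1,0100-
  11 | 010-1  (sole → essential)
  13 | -1101,01-01
  14 | 0-110  (sole → essential)
  19 | 100-1  (sole → essential)
  20 | 10100  (sole → essential)
  29 | -1101  (sole → essential)
Essential prime implicants: -1101, 0-110, 010-1, 100-1, 10100

5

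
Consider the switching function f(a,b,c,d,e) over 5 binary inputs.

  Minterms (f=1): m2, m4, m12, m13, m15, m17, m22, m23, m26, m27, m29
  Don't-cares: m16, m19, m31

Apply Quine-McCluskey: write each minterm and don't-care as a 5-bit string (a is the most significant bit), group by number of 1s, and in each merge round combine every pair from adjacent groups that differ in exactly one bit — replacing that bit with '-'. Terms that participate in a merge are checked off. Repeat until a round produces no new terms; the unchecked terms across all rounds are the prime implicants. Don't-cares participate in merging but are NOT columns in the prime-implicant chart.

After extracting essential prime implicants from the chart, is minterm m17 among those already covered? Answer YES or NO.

size-2^0 implicants → 00010  00100(✓)  01100(✓)  01101(✓)  01111(✓)  10000(✓)  10001(✓)  10011(✓)  10110(✓)  10111(✓)  11010(✓)  11011(✓)  11101(✓)  11111(✓)
size-2^1 implicants → -1101(✓)  -1111(✓)  0-100  011-1(✓)  0110-  1-011(✓)  1-111(✓)  10-11(✓)  100-1  1000-  1011-  11-11(✓)  1101-  111-1(✓)
size-2^2 implicants → -11-1  1--11
Unchecked terms (primes): -11-1, 0-100, 00010, 0110-, 1--11, 100-1, 1000-, 1011-, 1101-
Minterm coverage:
  m2 ⊆ 00010 [E]
  m4 ⊆ 0-100 [E]
  m12 ⊆ 0-100,0110-
  m13 ⊆ -11-1,0110-
  m15 ⊆ -11-1 [E]
  m17 ⊆ 100-1,1000-
  m22 ⊆ 1011- [E]
  m23 ⊆ 1--11,1011-
  m26 ⊆ 1101- [E]
  m27 ⊆ 1--11,1101-
  m29 ⊆ -11-1 [E]
E = {-11-1, 0-100, 00010, 1011-, 1101-}

NO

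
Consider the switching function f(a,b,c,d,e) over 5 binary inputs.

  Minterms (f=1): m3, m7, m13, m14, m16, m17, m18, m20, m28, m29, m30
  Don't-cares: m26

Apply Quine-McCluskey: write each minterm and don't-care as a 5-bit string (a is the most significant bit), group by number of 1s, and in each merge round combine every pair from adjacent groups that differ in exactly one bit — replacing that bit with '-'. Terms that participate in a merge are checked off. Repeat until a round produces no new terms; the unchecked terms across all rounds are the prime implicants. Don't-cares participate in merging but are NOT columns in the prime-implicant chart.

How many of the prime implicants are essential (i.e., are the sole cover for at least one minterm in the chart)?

4

size-2^0 implicants → 00011(✓)  00111(✓)  01101(✓)  01110(✓)  10000(✓)  10001(✓)  10010(✓)  10100(✓)  11010(✓)  11100(✓)  11101(✓)  11110(✓)
size-2^1 implicants → -1101  -1110  00-11  1-010  1-100  10-00  100-0  1000-  11-10  111-0  1110-
Unchecked terms (primes): -1101, -1110, 00-11, 1-010, 1-100, 10-00, 100-0, 1000-, 11-10, 111-0, 1110-
Minterm coverage:
  m3 ⊆ 00-11 [E]
  m7 ⊆ 00-11 [E]
  m13 ⊆ -1101 [E]
  m14 ⊆ -1110 [E]
  m16 ⊆ 10-00,100-0,1000-
  m17 ⊆ 1000- [E]
  m18 ⊆ 1-010,100-0
  m20 ⊆ 1-100,10-00
  m28 ⊆ 1-100,111-0,1110-
  m29 ⊆ -1101,1110-
  m30 ⊆ -1110,11-10,111-0
E = {-1101, -1110, 00-11, 1000-}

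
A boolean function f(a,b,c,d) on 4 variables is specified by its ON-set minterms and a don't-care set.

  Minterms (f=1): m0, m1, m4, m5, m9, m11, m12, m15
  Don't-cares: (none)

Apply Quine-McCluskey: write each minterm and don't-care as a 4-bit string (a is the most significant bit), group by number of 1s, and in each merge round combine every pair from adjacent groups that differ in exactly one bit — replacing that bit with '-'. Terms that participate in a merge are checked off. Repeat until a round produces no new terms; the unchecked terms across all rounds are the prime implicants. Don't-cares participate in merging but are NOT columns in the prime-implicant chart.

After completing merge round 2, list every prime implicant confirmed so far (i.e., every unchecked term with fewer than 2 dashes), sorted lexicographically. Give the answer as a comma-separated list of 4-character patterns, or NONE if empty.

[col 0] 0000*, 0001*, 0100*, 0101*, 1001*, 1011*, 1100*, 1111*
[col 1] -001, -100, 0-00*, 0-01*, 000-*, 010-*, 1-11, 10-1
[col 2] 0-0-
Prime implicants: -001, -100, 0-0-, 1-11, 10-1

-001, -100, 1-11, 10-1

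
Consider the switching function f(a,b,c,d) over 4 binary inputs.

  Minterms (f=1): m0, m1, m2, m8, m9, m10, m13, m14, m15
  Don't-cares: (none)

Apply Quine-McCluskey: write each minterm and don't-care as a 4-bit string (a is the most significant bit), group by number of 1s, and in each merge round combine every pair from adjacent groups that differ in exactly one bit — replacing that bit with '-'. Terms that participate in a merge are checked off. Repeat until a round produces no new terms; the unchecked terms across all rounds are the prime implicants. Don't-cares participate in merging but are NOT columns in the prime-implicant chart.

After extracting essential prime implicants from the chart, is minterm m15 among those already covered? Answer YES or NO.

NO

size-2^0 implicants → 0000(✓)  0001(✓)  0010(✓)  1000(✓)  1001(✓)  1010(✓)  1101(✓)  1110(✓)  1111(✓)
size-2^1 implicants → -000(✓)  -001(✓)  -010(✓)  00-0(✓)  000-(✓)  1-01  1-10  10-0(✓)  100-(✓)  11-1  111-
size-2^2 implicants → -0-0  -00-
Unchecked terms (primes): -0-0, -00-, 1-01, 1-10, 11-1, 111-
Minterm coverage:
  m0 ⊆ -0-0,-00-
  m1 ⊆ -00- [E]
  m2 ⊆ -0-0 [E]
  m8 ⊆ -0-0,-00-
  m9 ⊆ -00-,1-01
  m10 ⊆ -0-0,1-10
  m13 ⊆ 1-01,11-1
  m14 ⊆ 1-10,111-
  m15 ⊆ 11-1,111-
E = {-0-0, -00-}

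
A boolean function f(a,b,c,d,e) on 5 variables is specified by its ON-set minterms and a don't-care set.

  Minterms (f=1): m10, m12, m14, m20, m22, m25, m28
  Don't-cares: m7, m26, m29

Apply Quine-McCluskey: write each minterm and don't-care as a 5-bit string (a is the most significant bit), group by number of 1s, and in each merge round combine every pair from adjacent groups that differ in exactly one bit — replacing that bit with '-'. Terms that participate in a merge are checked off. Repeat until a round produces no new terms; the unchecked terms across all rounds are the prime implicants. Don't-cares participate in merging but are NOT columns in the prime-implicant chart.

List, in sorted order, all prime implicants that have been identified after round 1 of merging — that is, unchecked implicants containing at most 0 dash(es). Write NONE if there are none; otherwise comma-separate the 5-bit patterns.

00111

size-2^0 implicants → 00111  01010(✓)  01100(✓)  01110(✓)  10100(✓)  10110(✓)  11001(✓)  11010(✓)  11100(✓)  11101(✓)
size-2^1 implicants → -1010  -1100  01-10  011-0  1-100  101-0  11-01  1110-
Unchecked terms (primes): -1010, -1100, 00111, 01-10, 011-0, 1-100, 101-0, 11-01, 1110-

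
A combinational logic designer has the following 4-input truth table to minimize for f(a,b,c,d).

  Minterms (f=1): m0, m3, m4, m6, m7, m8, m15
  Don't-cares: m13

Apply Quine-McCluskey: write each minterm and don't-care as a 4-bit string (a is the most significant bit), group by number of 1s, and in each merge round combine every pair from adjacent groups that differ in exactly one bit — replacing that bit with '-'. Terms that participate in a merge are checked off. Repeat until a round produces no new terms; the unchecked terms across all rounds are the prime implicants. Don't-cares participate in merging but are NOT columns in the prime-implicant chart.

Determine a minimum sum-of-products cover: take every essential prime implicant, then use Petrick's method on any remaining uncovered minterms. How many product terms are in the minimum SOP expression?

4

[col 0] 0000*, 0011*, 0100*, 0110*, 0111*, 1000*, 1101*, 1111*
[col 1] -000, -111, 0-00, 0-11, 01-0, 011-, 11-1
Prime implicants: -000, -111, 0-00, 0-11, 01-0, 011-, 11-1
PI chart (minterm → PIs covering it):
  0 | -000,0-00
  3 | 0-11  (sole → essential)
  4 | 0-00,01-0
  6 | 01-0,011-
  7 | -111,0-11,011-
  8 | -000  (sole → essential)
  15 | -111,11-1
Essential prime implicants: -000, 0-11
Petrick residual → -111, 01-0
Minimum SOP uses 4 PIs: b'c'd' + bcd + a'cd + a'bd'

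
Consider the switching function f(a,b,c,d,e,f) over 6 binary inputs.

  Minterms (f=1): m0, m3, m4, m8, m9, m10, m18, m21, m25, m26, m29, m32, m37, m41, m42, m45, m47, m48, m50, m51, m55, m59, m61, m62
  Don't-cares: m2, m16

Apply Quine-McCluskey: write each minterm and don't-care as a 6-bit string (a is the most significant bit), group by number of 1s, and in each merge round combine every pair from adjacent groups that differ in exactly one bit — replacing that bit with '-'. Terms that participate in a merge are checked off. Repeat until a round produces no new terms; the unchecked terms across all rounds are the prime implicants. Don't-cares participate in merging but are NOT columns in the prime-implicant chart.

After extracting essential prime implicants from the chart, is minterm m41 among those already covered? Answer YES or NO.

NO

size-2^0 implicants → 000000(✓)  000010(✓)  000011(✓)  000100(✓)  001000(✓)  001001(✓)  001010(✓)  010000(✓)  010010(✓)  010101(✓)  011001(✓)  011010(✓)  011101(✓)  100000(✓)  100101(✓)  101001(✓)  101010(✓)  101101(✓)  101111(✓)  110000(✓)  110010(✓)  110011(✓)  110111(✓)  111011(✓)  111101(✓)  111110
size-2^1 implicants → -00000(✓)  -01001  -01010  -10000(✓)  -10010(✓)  -11101  0-0000(✓)  0-0010(✓)  0-1001  0-1010(✓)  00-000(✓)  00-010(✓)  000-00  0000-0(✓)  00001-  0010-0(✓)  00100-  01-010(✓)  01-101  0100-0(✓)  011-01  1-0000(✓)  1-1101  10-101  101-01  1011-1  11-011  110-11  1100-0(✓)  11001-
size-2^2 implicants → --0000  -100-0  0--010  0-00-0  00-0-0
Unchecked terms (primes): --0000, -01001, -01010, -100-0, -11101, 0--010, 0-00-0, 0-1001, 00-0-0, 000-00, 00001-, 00100-, 01-101, 011-01, 1-1101, 10-101, 101-01, 1011-1, 11-011, 110-11, 11001-, 111110
Minterm coverage:
  m0 ⊆ --0000,0-00-0,00-0-0,000-00
  m3 ⊆ 00001- [E]
  m4 ⊆ 000-00 [E]
  m8 ⊆ 00-0-0,00100-
  m9 ⊆ -01001,0-1001,00100-
  m10 ⊆ -01010,0--010,00-0-0
  m18 ⊆ -100-0,0--010,0-00-0
  m21 ⊆ 01-101 [E]
  m25 ⊆ 0-1001,011-01
  m26 ⊆ 0--010 [E]
  m29 ⊆ -11101,01-101,011-01
  m32 ⊆ --0000 [E]
  m37 ⊆ 10-101 [E]
  m41 ⊆ -01001,101-01
  m42 ⊆ -01010 [E]
  m45 ⊆ 1-1101,10-101,101-01,1011-1
  m47 ⊆ 1011-1 [E]
  m48 ⊆ --0000,-100-0
  m50 ⊆ -100-0,11001-
  m51 ⊆ 11-011,110-11,11001-
  m55 ⊆ 110-11 [E]
  m59 ⊆ 11-011 [E]
  m61 ⊆ -11101,1-1101
  m62 ⊆ 111110 [E]
E = {--0000, -01010, 0--010, 000-00, 00001-, 01-101, 10-101, 1011-1, 11-011, 110-11, 111110}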